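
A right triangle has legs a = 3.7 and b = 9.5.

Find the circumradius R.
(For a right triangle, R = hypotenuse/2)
Hypotenuse c = √(a² + b²) = √(13.69 + 90.25) = √103.94 ≈ 10.1951
R = c/2 ≈ 10.1951/2 ≈ 5.09755

R = 5.098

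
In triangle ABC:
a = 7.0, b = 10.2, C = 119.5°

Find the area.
Two sides and the included angle (SAS): A = ½·a·b·sin(C) = ½·7.0·10.2·sin(119.5°)
sin(119.5°) ≈ 0.870356
A ≈ ½·71.4·0.870356 = 35.7·0.870356 ≈ 31.0717

Area = 31.07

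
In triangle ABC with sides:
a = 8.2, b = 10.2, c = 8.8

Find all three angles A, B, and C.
Law of cosines for each angle (a² = 67.24, b² = 104.04, c² = 77.44):
cos(A) = (b² + c² − a²)/(2bc) = (104.04 + 77.44 − 67.24)/(2·10.2·8.8) = 114.24/179.52 ≈ 0.636364  ⇒  A ≈ 50.4788°
cos(B) = (a² + c² − b²)/(2ac) = (67.24 + 77.44 − 104.04)/(2·8.2·8.8) = 40.64/144.32 ≈ 0.281596  ⇒  B ≈ 73.6445°
cos(C) = (a² + b² − c²)/(2ab) = (67.24 + 104.04 − 77.44)/(2·8.2·10.2) = 93.84/167.28 ≈ 0.560976  ⇒  C ≈ 55.8767°
Check: A + B + C ≈ 180°

A = 50.48°, B = 73.64°, C = 55.88°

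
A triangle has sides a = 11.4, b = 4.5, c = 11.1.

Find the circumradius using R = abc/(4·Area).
First find the area with Heron's formula.
s = (11.4 + 4.5 + 11.1)/2 = 13.5
Area = √(s(s−a)(s−b)(s−c)) = √(13.5·2.1·9·2.4) ≈ √612.36 ≈ 24.7459
abc = 11.4·4.5·11.1 = 569.43
R = abc/(4·Area) ≈ 569.43/(4·24.7459) = 569.43/98.9836 ≈ 5.75277

R = 5.753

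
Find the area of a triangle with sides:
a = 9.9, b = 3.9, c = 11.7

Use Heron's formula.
s = (9.9 + 3.9 + 11.7)/2 = 25.5/2 = 12.75
s − a = 2.85, s − b = 8.85, s − c = 1.05
s(s−a)(s−b)(s−c) = 12.75·2.85·8.85·1.05 ≈ 337.666
Area = √337.666 ≈ 18.3757

Area = 18.38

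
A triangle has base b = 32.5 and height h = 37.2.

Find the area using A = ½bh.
A = ½·b·h = ½·32.5·37.2 = ½·1209 = 604.5

Area = 604.5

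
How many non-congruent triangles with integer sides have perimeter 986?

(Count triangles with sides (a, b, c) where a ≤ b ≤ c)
Let a ≤ b ≤ c with a + b + c = 986. The only binding inequality is a + b > c, i.e. 986 − c > c, so c < 986/2; and c ≥ 986/3 since c is the largest side.
So 329 ≤ c ≤ 492. For each c, b runs from ⌈(986 − c)/2⌉ up to c (then a = 986 − b − c satisfies 1 ≤ a ≤ b automatically), giving c − ⌈(986 − c)/2⌉ + 1 choices.
Summing over c: 1 + 3 + 4 + 6 + … + 244 + 246  (164 terms, c = 329, …, 492) = 20254
Check (closed form: nearest integer to p²/48 for even p, (p+3)²/48 for odd p): 986²/48 = 972196/48 ≈ 20254.08 → 20254

20254 triangles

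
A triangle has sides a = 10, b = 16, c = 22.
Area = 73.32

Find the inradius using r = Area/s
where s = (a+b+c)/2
s = (10 + 16 + 22)/2 = 48/2 = 24
r = Area/s = 73.32/24 ≈ 3.055

r = 3.055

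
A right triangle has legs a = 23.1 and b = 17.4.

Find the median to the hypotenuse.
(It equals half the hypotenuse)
Hypotenuse c = √(a² + b²) = √(533.61 + 302.76) = √836.37 ≈ 28.9201
Median to hypotenuse = c/2 ≈ 28.9201/2 ≈ 14.46

Median = 14.46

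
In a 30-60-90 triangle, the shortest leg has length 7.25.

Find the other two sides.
In a 30-60-90 triangle the sides are in ratio 1 : √3 : 2 (short leg : long leg : hypotenuse).
Long leg = 7.25·√3 ≈ 7.25·1.73205 ≈ 12.5574
Hypotenuse = 2·7.25 = 14.5

Long leg = 7.25√3 = 12.56, Hypotenuse = 14.5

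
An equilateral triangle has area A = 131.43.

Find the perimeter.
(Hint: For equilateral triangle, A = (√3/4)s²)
A = (√3/4)s²  ⇒  s² = 4A/√3 = 4·131.43/√3 = 525.72/1.73205 ≈ 303.525
s ≈ √303.525 ≈ 17.422
Perimeter = 3s ≈ 3·17.422 ≈ 52.2659

Perimeter = 52.27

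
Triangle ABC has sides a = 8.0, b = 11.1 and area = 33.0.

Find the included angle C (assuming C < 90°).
Area = ½·a·b·sin(C)  ⇒  sin(C) = 2·Area/(a·b) = 2·33.0/(8.0·11.1) = 66/88.8 ≈ 0.743243
C = arcsin(0.743243) ≈ 48.0084° (taking the acute solution since C < 90°)

C = 48.01°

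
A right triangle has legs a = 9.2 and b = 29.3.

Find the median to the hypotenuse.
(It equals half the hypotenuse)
Hypotenuse c = √(a² + b²) = √(84.64 + 858.49) = √943.13 ≈ 30.7104
Median to hypotenuse = c/2 ≈ 30.7104/2 ≈ 15.3552

Median = 15.36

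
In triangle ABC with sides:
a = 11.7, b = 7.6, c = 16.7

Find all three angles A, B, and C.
Law of cosines for each angle (a² = 136.89, b² = 57.76, c² = 278.89):
cos(A) = (b² + c² − a²)/(2bc) = (57.76 + 278.89 − 136.89)/(2·7.6·16.7) = 199.76/253.84 ≈ 0.786952  ⇒  A ≈ 38.0984°
cos(B) = (a² + c² − b²)/(2ac) = (136.89 + 278.89 − 57.76)/(2·11.7·16.7) = 358.02/390.78 ≈ 0.916168  ⇒  B ≈ 23.6279°
cos(C) = (a² + b² − c²)/(2ab) = (136.89 + 57.76 − 278.89)/(2·11.7·7.6) = -84.24/177.84 ≈ -0.473684  ⇒  C ≈ 118.274°
Check: A + B + C ≈ 180°

A = 38.1°, B = 23.63°, C = 118.3°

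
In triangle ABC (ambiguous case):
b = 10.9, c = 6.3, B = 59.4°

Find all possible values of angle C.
b/sin(B) = c/sin(C)  ⇒  sin(C) = c·sin(B)/b = 6.3·sin(59.4°)/10.9
sin(59.4°) ≈ 0.860742
sin(C) ≈ 6.3·0.860742/10.9 ≈ 5.42267/10.9 ≈ 0.497493
Candidate 1: C₁ = arcsin(0.497493) ≈ 29.8343°  →  A = 180° − 59.4° − 29.8343° ≈ 90.7657° > 0, valid
Candidate 2: C₂ = 180° − C₁ ≈ 150.166°  →  A = 180° − 59.4° − 150.166° ≈ -29.5657° ≤ 0, not a valid triangle

C = 29.83° (one solution)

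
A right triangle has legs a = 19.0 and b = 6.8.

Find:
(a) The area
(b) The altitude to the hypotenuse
(a) The legs are perpendicular, so Area = ½·a·b = ½·19.0·6.8 = ½·129.2 = 64.6
(b) Hypotenuse c = √(a² + b²) = √(361 + 46.24) = √407.24 ≈ 20.1802
    Area = ½·c·h_c  ⇒  h_c = 2·Area/c = 129.2/20.1802 ≈ 6.40232

Area = 64.6, h_c = 6.402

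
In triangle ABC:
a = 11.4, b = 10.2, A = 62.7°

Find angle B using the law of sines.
a/sin(A) = b/sin(B)  ⇒  sin(B) = b·sin(A)/a = 10.2·sin(62.7°)/11.4
sin(62.7°) ≈ 0.888617
sin(B) ≈ 10.2·0.888617/11.4 ≈ 9.0639/11.4 ≈ 0.795079
B = arcsin(0.795079) ≈ 52.6627°
(Since b ≤ a we need B ≤ A, so the obtuse alternative 180° − 52.6627° ≈ 127.337° is rejected.)

B = 52.66°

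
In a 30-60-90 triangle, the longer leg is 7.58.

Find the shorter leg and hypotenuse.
In a 30-60-90 triangle the sides are in ratio 1 : √3 : 2, so short leg = long leg/√3 and hypotenuse = 2·(short leg).
Short leg = 7.58/√3 ≈ 7.58/1.73205 ≈ 4.37632
Hypotenuse = 2·4.37632 ≈ 8.75263

Short leg = 4.376, Hypotenuse = 8.753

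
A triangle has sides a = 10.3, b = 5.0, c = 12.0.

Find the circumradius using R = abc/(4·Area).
First find the area with Heron's formula.
s = (10.3 + 5.0 + 12.0)/2 = 13.65
Area = √(s(s−a)(s−b)(s−c)) = √(13.65·3.35·8.65·1.65) ≈ √652.646 ≈ 25.5469
abc = 10.3·5.0·12.0 = 618
R = abc/(4·Area) ≈ 618/(4·25.5469) = 618/102.188 ≈ 6.04769

R = 6.048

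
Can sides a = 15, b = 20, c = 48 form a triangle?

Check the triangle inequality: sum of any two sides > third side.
a + b vs c: 15 + 20 = 35 ≤ 48  ✗
a + c vs b: 15 + 48 = 63 > 20  ✓
b + c vs a: 20 + 48 = 68 > 15  ✓

No: 15 + 20 = 35 is not > 48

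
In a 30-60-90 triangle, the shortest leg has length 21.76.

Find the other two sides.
In a 30-60-90 triangle the sides are in ratio 1 : √3 : 2 (short leg : long leg : hypotenuse).
Long leg = 21.76·√3 ≈ 21.76·1.73205 ≈ 37.6894
Hypotenuse = 2·21.76 = 43.52

Long leg = 21.76√3 = 37.69, Hypotenuse = 43.52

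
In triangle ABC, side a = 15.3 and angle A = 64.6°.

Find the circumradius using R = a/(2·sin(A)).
R = a/(2·sin(A)) = 15.3/(2·sin(64.6°))
sin(64.6°) ≈ 0.903335
R ≈ 15.3/(2·0.903335) = 15.3/1.80667 ≈ 8.46862

R = 8.469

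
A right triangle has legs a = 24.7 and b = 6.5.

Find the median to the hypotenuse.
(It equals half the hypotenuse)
Hypotenuse c = √(a² + b²) = √(610.09 + 42.25) = √652.34 ≈ 25.5409
Median to hypotenuse = c/2 ≈ 25.5409/2 ≈ 12.7705

Median = 12.77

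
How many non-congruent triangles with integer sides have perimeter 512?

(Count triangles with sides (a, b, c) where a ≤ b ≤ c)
Let a ≤ b ≤ c with a + b + c = 512. The only binding inequality is a + b > c, i.e. 512 − c > c, so c < 512/2; and c ≥ 512/3 since c is the largest side.
So 171 ≤ c ≤ 255. For each c, b runs from ⌈(512 − c)/2⌉ up to c (then a = 512 − b − c satisfies 1 ≤ a ≤ b automatically), giving c − ⌈(512 − c)/2⌉ + 1 choices.
Summing over c: 1 + 3 + 4 + 6 + … + 126 + 127  (85 terms, c = 171, …, 255) = 5461
Check (closed form: nearest integer to p²/48 for even p, (p+3)²/48 for odd p): 512²/48 = 262144/48 ≈ 5461.33 → 5461

5461 triangles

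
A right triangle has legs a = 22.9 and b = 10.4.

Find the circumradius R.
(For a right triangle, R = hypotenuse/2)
Hypotenuse c = √(a² + b²) = √(524.41 + 108.16) = √632.57 ≈ 25.1509
R = c/2 ≈ 25.1509/2 ≈ 12.5755

R = 12.58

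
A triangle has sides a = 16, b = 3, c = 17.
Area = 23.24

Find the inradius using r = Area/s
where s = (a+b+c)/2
s = (16 + 3 + 17)/2 = 36/2 = 18
r = Area/s = 23.24/18 ≈ 1.29111

r = 1.291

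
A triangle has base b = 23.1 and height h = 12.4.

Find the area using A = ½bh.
A = ½·b·h = ½·23.1·12.4 = ½·286.44 = 143.22

Area = 143.22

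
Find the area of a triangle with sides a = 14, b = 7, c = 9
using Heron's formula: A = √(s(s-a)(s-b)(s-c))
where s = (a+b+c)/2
s = (14 + 7 + 9)/2 = 30/2 = 15
s − a = 1, s − b = 8, s − c = 6
s(s−a)(s−b)(s−c) = 15·1·8·6 = 720
Area = √720 ≈ 26.8328

s = 15.0, Area = 26.83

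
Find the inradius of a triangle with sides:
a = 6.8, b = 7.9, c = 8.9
r = Area/s where s is the semi-perimeter.
s = (6.8 + 7.9 + 8.9)/2 = 23.6/2 = 11.8
Area = √(s(s−a)(s−b)(s−c)) = √(11.8·5·3.9·2.9) ≈ √667.29 ≈ 25.832
r ≈ 25.832/11.8 ≈ 2.18915

r = 2.189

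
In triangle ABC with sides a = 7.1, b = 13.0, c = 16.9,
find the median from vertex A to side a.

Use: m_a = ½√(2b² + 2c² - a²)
m_a = ½√(2·13.0² + 2·16.9² − 7.1²) = ½√(2·169 + 2·285.61 − 50.41) = ½√(338 + 571.22 − 50.41) = ½√858.81
√858.81 ≈ 29.3055, so m_a ≈ 14.6527

m_a = 14.65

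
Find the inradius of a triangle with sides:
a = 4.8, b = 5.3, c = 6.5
r = Area/s where s is the semi-perimeter.
s = (4.8 + 5.3 + 6.5)/2 = 16.6/2 = 8.3
Area = √(s(s−a)(s−b)(s−c)) = √(8.3·3.5·3·1.8) ≈ √156.87 ≈ 12.5248
r ≈ 12.5248/8.3 ≈ 1.50901

r = 1.509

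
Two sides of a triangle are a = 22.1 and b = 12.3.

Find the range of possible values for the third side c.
Triangle inequality: |a − b| < c < a + b
|a − b| = |22.1 − 12.3| = 9.8
a + b = 22.1 + 12.3 = 34.4

9.8 < c < 34.4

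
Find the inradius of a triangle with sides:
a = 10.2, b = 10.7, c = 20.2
r = Area/s where s is the semi-perimeter.
s = (10.2 + 10.7 + 20.2)/2 = 41.1/2 = 20.55
Area = √(s(s−a)(s−b)(s−c)) = √(20.55·10.35·9.85·0.35) ≈ √733.257 ≈ 27.0787
r ≈ 27.0787/20.55 ≈ 1.3177

r = 1.318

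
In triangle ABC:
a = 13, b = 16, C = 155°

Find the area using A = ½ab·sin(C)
A = ½·a·b·sin(C) = ½·13·16·sin(155°)
sin(155°) ≈ 0.422618
A ≈ ½·208·0.422618 = 104·0.422618 ≈ 43.9523

Area = 43.95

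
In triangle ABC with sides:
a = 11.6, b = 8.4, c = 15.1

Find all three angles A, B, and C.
Law of cosines for each angle (a² = 134.56, b² = 70.56, c² = 228.01):
cos(A) = (b² + c² − a²)/(2bc) = (70.56 + 228.01 − 134.56)/(2·8.4·15.1) = 164.01/253.68 ≈ 0.646523  ⇒  A ≈ 49.72°
cos(B) = (a² + c² − b²)/(2ac) = (134.56 + 228.01 − 70.56)/(2·11.6·15.1) = 292.01/350.32 ≈ 0.833552  ⇒  B ≈ 33.5346°
cos(C) = (a² + b² − c²)/(2ab) = (134.56 + 70.56 − 228.01)/(2·11.6·8.4) = -22.89/194.88 ≈ -0.117457  ⇒  C ≈ 96.7454°
Check: A + B + C ≈ 180°

A = 49.72°, B = 33.53°, C = 96.75°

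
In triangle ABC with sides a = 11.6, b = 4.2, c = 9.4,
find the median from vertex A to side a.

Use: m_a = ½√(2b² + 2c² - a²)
m_a = ½√(2·4.2² + 2·9.4² − 11.6²) = ½√(2·17.64 + 2·88.36 − 134.56) = ½√(35.28 + 176.72 − 134.56) = ½√77.44
√77.44 ≈ 8.8, so m_a ≈ 4.4

m_a = 4.4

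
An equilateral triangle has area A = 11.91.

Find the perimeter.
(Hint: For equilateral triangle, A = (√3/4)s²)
A = (√3/4)s²  ⇒  s² = 4A/√3 = 4·11.91/√3 = 47.64/1.73205 ≈ 27.505
s ≈ √27.505 ≈ 5.24452
Perimeter = 3s ≈ 3·5.24452 ≈ 15.7336

Perimeter = 15.73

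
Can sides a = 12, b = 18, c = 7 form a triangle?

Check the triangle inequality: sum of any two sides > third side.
a + b vs c: 12 + 18 = 30 > 7  ✓
a + c vs b: 12 + 7 = 19 > 18  ✓
b + c vs a: 18 + 7 = 25 > 12  ✓

Yes, triangle inequality satisfied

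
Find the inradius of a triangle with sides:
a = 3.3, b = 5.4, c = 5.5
r = Area/s where s is the semi-perimeter.
s = (3.3 + 5.4 + 5.5)/2 = 14.2/2 = 7.1
Area = √(s(s−a)(s−b)(s−c)) = √(7.1·3.8·1.7·1.6) ≈ √73.3856 ≈ 8.56654
r ≈ 8.56654/7.1 ≈ 1.20655

r = 1.207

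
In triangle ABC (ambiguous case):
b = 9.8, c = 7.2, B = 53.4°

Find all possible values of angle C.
b/sin(B) = c/sin(C)  ⇒  sin(C) = c·sin(B)/b = 7.2·sin(53.4°)/9.8
sin(53.4°) ≈ 0.802817
sin(C) ≈ 7.2·0.802817/9.8 ≈ 5.78029/9.8 ≈ 0.589825
Candidate 1: C₁ = arcsin(0.589825) ≈ 36.1446°  →  A = 180° − 53.4° − 36.1446° ≈ 90.4554° > 0, valid
Candidate 2: C₂ = 180° − C₁ ≈ 143.855°  →  A = 180° − 53.4° − 143.855° ≈ -17.2554° ≤ 0, not a valid triangle

C = 36.14° (one solution)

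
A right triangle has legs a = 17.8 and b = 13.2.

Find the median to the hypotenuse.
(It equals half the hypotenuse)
Hypotenuse c = √(a² + b²) = √(316.84 + 174.24) = √491.08 ≈ 22.1603
Median to hypotenuse = c/2 ≈ 22.1603/2 ≈ 11.0802

Median = 11.08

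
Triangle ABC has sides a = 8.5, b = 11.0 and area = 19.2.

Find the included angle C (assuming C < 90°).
Area = ½·a·b·sin(C)  ⇒  sin(C) = 2·Area/(a·b) = 2·19.2/(8.5·11.0) = 38.4/93.5 ≈ 0.410695
C = arcsin(0.410695) ≈ 24.2485° (taking the acute solution since C < 90°)

C = 24.25°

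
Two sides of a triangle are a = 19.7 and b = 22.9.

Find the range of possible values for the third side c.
Triangle inequality: |a − b| < c < a + b
|a − b| = |19.7 − 22.9| = 3.2
a + b = 19.7 + 22.9 = 42.6

3.2 < c < 42.6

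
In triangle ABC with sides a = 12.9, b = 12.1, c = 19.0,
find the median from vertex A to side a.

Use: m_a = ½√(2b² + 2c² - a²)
m_a = ½√(2·12.1² + 2·19.0² − 12.9²) = ½√(2·146.41 + 2·361 − 166.41) = ½√(292.82 + 722 − 166.41) = ½√848.41
√848.41 ≈ 29.1275, so m_a ≈ 14.5637

m_a = 14.56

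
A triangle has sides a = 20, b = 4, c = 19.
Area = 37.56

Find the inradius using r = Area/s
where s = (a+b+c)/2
s = (20 + 4 + 19)/2 = 43/2 = 21.5
r = Area/s = 37.56/21.5 ≈ 1.74698

r = 1.747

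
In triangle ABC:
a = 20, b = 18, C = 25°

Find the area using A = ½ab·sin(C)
A = ½·a·b·sin(C) = ½·20·18·sin(25°)
sin(25°) ≈ 0.422618
A ≈ ½·360·0.422618 = 180·0.422618 ≈ 76.0713

Area = 76.07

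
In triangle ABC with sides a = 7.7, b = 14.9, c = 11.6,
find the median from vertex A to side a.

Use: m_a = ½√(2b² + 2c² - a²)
m_a = ½√(2·14.9² + 2·11.6² − 7.7²) = ½√(2·222.01 + 2·134.56 − 59.29) = ½√(444.02 + 269.12 − 59.29) = ½√653.85
√653.85 ≈ 25.5705, so m_a ≈ 12.7852

m_a = 12.79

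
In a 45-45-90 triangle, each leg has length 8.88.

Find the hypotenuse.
In a 45-45-90 triangle the sides are in ratio 1 : 1 : √2, so hypotenuse = leg·√2.
Hypotenuse = 8.88·√2 ≈ 8.88·1.41421 ≈ 12.5582

Hypotenuse = 8.88√2 = 12.56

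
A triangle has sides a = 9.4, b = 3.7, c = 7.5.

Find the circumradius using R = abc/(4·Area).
First find the area with Heron's formula.
s = (9.4 + 3.7 + 7.5)/2 = 10.3
Area = √(s(s−a)(s−b)(s−c)) = √(10.3·0.9·6.6·2.8) ≈ √171.31 ≈ 13.0885
abc = 9.4·3.7·7.5 = 260.85
R = abc/(4·Area) ≈ 260.85/(4·13.0885) = 260.85/52.3541 ≈ 4.98242

R = 4.982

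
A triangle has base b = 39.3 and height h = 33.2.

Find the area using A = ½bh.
A = ½·b·h = ½·39.3·33.2 = ½·1304.76 = 652.38

Area = 652.38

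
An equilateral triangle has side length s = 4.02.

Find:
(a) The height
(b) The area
(a) The height splits the triangle into two 30-60-90 halves: h = s·√3/2 = 4.02·1.73205/2 ≈ 6.96284/2 ≈ 3.48142
(b) Area = (√3/4)·s² = (√3/4)·4.02² = (√3/4)·16.1604 ≈ 0.433013·16.1604 ≈ 6.99766

Height = 3.481, Area = 6.998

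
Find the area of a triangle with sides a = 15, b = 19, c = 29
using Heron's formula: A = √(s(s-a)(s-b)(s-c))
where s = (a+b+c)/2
s = (15 + 19 + 29)/2 = 63/2 = 31.5
s − a = 16.5, s − b = 12.5, s − c = 2.5
s(s−a)(s−b)(s−c) = 31.5·16.5·12.5·2.5 = 16242.1875
Area = √16242.1875 ≈ 127.445

s = 31.5, Area = 127.4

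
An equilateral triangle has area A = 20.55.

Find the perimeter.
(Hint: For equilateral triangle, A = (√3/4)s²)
A = (√3/4)s²  ⇒  s² = 4A/√3 = 4·20.55/√3 = 82.2/1.73205 ≈ 47.4582
s ≈ √47.4582 ≈ 6.88899
Perimeter = 3s ≈ 3·6.88899 ≈ 20.667

Perimeter = 20.67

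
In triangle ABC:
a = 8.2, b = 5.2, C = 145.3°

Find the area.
Two sides and the included angle (SAS): A = ½·a·b·sin(C) = ½·8.2·5.2·sin(145.3°)
sin(145.3°) ≈ 0.56928
A ≈ ½·42.64·0.56928 = 21.32·0.56928 ≈ 12.137

Area = 12.14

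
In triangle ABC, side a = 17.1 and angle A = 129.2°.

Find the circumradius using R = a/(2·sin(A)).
R = a/(2·sin(A)) = 17.1/(2·sin(129.2°))
sin(129.2°) ≈ 0.774944
R ≈ 17.1/(2·0.774944) = 17.1/1.54989 ≈ 11.033

R = 11.03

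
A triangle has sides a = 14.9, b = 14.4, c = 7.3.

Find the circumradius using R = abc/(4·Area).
First find the area with Heron's formula.
s = (14.9 + 14.4 + 7.3)/2 = 18.3
Area = √(s(s−a)(s−b)(s−c)) = √(18.3·3.4·3.9·11) ≈ √2669.24 ≈ 51.6647
abc = 14.9·14.4·7.3 = 1566.288
R = abc/(4·Area) ≈ 1566.288/(4·51.6647) = 1566.288/206.659 ≈ 7.57911

R = 7.579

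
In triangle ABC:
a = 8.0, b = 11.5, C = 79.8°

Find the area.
Two sides and the included angle (SAS): A = ½·a·b·sin(C) = ½·8.0·11.5·sin(79.8°)
sin(79.8°) ≈ 0.984196
A ≈ ½·92·0.984196 = 46·0.984196 ≈ 45.273

Area = 45.27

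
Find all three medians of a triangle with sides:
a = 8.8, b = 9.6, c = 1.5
Median formula: m_a = ½√(2b² + 2c² − a²) (and cyclically). a² = 77.44, b² = 92.16, c² = 2.25.
m_a = ½√(2·92.16 + 2·2.25 − 77.44) = ½√111.38 ≈ ½·10.5537 ≈ 5.27684
m_b = ½√(2·77.44 + 2·2.25 − 92.16) = ½√67.22 ≈ ½·8.19878 ≈ 4.09939
m_c = ½√(2·77.44 + 2·92.16 − 2.25) = ½√336.95 ≈ ½·18.3562 ≈ 9.1781

m_a = 5.277, m_b = 4.099, m_c = 9.178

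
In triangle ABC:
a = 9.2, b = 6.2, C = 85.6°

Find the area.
Two sides and the included angle (SAS): A = ½·a·b·sin(C) = ½·9.2·6.2·sin(85.6°)
sin(85.6°) ≈ 0.997053
A ≈ ½·57.04·0.997053 = 28.52·0.997053 ≈ 28.4359

Area = 28.44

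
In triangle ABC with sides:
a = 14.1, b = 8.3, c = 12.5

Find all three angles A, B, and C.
Law of cosines for each angle (a² = 198.81, b² = 68.89, c² = 156.25):
cos(A) = (b² + c² − a²)/(2bc) = (68.89 + 156.25 − 198.81)/(2·8.3·12.5) = 26.33/207.5 ≈ 0.126892  ⇒  A ≈ 82.71°
cos(B) = (a² + c² − b²)/(2ac) = (198.81 + 156.25 − 68.89)/(2·14.1·12.5) = 286.17/352.5 ≈ 0.81183  ⇒  B ≈ 35.7249°
cos(C) = (a² + b² − c²)/(2ab) = (198.81 + 68.89 − 156.25)/(2·14.1·8.3) = 111.45/234.06 ≈ 0.47616  ⇒  C ≈ 61.5651°
Check: A + B + C ≈ 180°

A = 82.71°, B = 35.72°, C = 61.57°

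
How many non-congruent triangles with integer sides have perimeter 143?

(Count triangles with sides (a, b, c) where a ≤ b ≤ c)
Let a ≤ b ≤ c with a + b + c = 143. The only binding inequality is a + b > c, i.e. 143 − c > c, so c < 143/2; and c ≥ 143/3 since c is the largest side.
So 48 ≤ c ≤ 71. For each c, b runs from ⌈(143 − c)/2⌉ up to c (then a = 143 − b − c satisfies 1 ≤ a ≤ b automatically), giving c − ⌈(143 − c)/2⌉ + 1 choices.
Summing over c: 1 + 3 + 4 + 6 + … + 34 + 36  (24 terms, c = 48, …, 71) = 444
Check (closed form: nearest integer to p²/48 for even p, (p+3)²/48 for odd p): (143+3)²/48 = 146²/48 = 21316/48 ≈ 444.08 → 444

444 triangles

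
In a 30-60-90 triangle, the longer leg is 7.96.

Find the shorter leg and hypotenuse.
In a 30-60-90 triangle the sides are in ratio 1 : √3 : 2, so short leg = long leg/√3 and hypotenuse = 2·(short leg).
Short leg = 7.96/√3 ≈ 7.96/1.73205 ≈ 4.59571
Hypotenuse = 2·4.59571 ≈ 9.19142

Short leg = 4.596, Hypotenuse = 9.191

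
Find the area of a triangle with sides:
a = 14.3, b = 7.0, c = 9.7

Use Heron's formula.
s = (14.3 + 7.0 + 9.7)/2 = 31/2 = 15.5
s − a = 1.2, s − b = 8.5, s − c = 5.8
s(s−a)(s−b)(s−c) = 15.5·1.2·8.5·5.8 ≈ 916.98
Area = √916.98 ≈ 30.2817

Area = 30.28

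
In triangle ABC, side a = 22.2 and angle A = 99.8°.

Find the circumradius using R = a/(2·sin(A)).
R = a/(2·sin(A)) = 22.2/(2·sin(99.8°))
sin(99.8°) ≈ 0.985408
R ≈ 22.2/(2·0.985408) = 22.2/1.97082 ≈ 11.2644

R = 11.26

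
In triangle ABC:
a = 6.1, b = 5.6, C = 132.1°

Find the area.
Two sides and the included angle (SAS): A = ½·a·b·sin(C) = ½·6.1·5.6·sin(132.1°)
sin(132.1°) ≈ 0.741976
A ≈ ½·34.16·0.741976 = 17.08·0.741976 ≈ 12.6729

Area = 12.67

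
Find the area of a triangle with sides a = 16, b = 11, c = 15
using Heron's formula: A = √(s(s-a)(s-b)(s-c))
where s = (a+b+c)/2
s = (16 + 11 + 15)/2 = 42/2 = 21
s − a = 5, s − b = 10, s − c = 6
s(s−a)(s−b)(s−c) = 21·5·10·6 = 6300
Area = √6300 ≈ 79.3725

s = 21.0, Area = 79.37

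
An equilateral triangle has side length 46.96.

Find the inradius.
r = Area/s with s the semi-perimeter.
Area = (√3/4)·46.96² = (√3/4)·2205.2416 ≈ 0.433013·2205.2416 ≈ 954.898
s = 3·46.96/2 = 70.44
r ≈ 954.898/70.44 ≈ 13.5562
(Equivalently r = side/(2√3) = 46.96/3.4641 ≈ 13.5562.)

r = 13.56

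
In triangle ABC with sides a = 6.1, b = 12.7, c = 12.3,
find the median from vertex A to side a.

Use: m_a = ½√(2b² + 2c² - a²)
m_a = ½√(2·12.7² + 2·12.3² − 6.1²) = ½√(2·161.29 + 2·151.29 − 37.21) = ½√(322.58 + 302.58 − 37.21) = ½√587.95
√587.95 ≈ 24.2477, so m_a ≈ 12.1238

m_a = 12.12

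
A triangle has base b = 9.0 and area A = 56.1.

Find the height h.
A = ½·b·h  ⇒  h = 2A/b = 2·56.1/9.0 = 112.2/9.0 ≈ 12.4667

h = 12.47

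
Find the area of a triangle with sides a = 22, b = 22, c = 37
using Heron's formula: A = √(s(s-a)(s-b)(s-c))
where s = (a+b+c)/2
s = (22 + 22 + 37)/2 = 81/2 = 40.5
s − a = 18.5, s − b = 18.5, s − c = 3.5
s(s−a)(s−b)(s−c) = 40.5·18.5·18.5·3.5 = 48513.9375
Area = √48513.9375 ≈ 220.259

s = 40.5, Area = 220.3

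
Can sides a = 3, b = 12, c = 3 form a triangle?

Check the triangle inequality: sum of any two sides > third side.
a + b vs c: 3 + 12 = 15 > 3  ✓
a + c vs b: 3 + 3 = 6 ≤ 12  ✗
b + c vs a: 12 + 3 = 15 > 3  ✓

No: 3 + 3 = 6 is not > 12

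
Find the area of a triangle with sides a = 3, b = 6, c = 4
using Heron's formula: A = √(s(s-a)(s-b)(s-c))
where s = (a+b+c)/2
s = (3 + 6 + 4)/2 = 13/2 = 6.5
s − a = 3.5, s − b = 0.5, s − c = 2.5
s(s−a)(s−b)(s−c) = 6.5·3.5·0.5·2.5 = 28.4375
Area = √28.4375 ≈ 5.33268

s = 6.5, Area = 5.333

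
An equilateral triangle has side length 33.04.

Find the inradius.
r = Area/s with s the semi-perimeter.
Area = (√3/4)·33.04² = (√3/4)·1091.6416 ≈ 0.433013·1091.6416 ≈ 472.695
s = 3·33.04/2 = 49.56
r ≈ 472.695/49.56 ≈ 9.53783
(Equivalently r = side/(2√3) = 33.04/3.4641 ≈ 9.53783.)

r = 9.538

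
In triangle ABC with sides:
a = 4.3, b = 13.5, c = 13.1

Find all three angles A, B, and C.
Law of cosines for each angle (a² = 18.49, b² = 182.25, c² = 171.61):
cos(A) = (b² + c² − a²)/(2bc) = (182.25 + 171.61 − 18.49)/(2·13.5·13.1) = 335.37/353.7 ≈ 0.948176  ⇒  A ≈ 18.5266°
cos(B) = (a² + c² − b²)/(2ac) = (18.49 + 171.61 − 182.25)/(2·4.3·13.1) = 7.85/112.66 ≈ 0.0696787  ⇒  B ≈ 86.0045°
cos(C) = (a² + b² − c²)/(2ab) = (18.49 + 182.25 − 171.61)/(2·4.3·13.5) = 29.13/116.1 ≈ 0.250904  ⇒  C ≈ 75.469°
Check: A + B + C ≈ 180°

A = 18.53°, B = 86°, C = 75.47°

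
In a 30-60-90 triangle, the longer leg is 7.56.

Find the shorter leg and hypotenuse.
In a 30-60-90 triangle the sides are in ratio 1 : √3 : 2, so short leg = long leg/√3 and hypotenuse = 2·(short leg).
Short leg = 7.56/√3 ≈ 7.56/1.73205 ≈ 4.36477
Hypotenuse = 2·4.36477 ≈ 8.72954

Short leg = 4.365, Hypotenuse = 8.73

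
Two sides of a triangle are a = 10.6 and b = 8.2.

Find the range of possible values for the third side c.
Triangle inequality: |a − b| < c < a + b
|a − b| = |10.6 − 8.2| = 2.4
a + b = 10.6 + 8.2 = 18.8

2.4 < c < 18.8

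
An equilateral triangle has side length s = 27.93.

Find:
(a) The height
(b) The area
(a) The height splits the triangle into two 30-60-90 halves: h = s·√3/2 = 27.93·1.73205/2 ≈ 48.3762/2 ≈ 24.1881
(b) Area = (√3/4)·s² = (√3/4)·27.93² = (√3/4)·780.0849 ≈ 0.433013·780.0849 ≈ 337.787

Height = 24.19, Area = 337.8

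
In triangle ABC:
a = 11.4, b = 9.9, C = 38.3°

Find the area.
Two sides and the included angle (SAS): A = ½·a·b·sin(C) = ½·11.4·9.9·sin(38.3°)
sin(38.3°) ≈ 0.619779
A ≈ ½·112.86·0.619779 = 56.43·0.619779 ≈ 34.9741

Area = 34.97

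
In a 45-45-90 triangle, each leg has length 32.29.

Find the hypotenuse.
In a 45-45-90 triangle the sides are in ratio 1 : 1 : √2, so hypotenuse = leg·√2.
Hypotenuse = 32.29·√2 ≈ 32.29·1.41421 ≈ 45.665

Hypotenuse = 32.29√2 = 45.66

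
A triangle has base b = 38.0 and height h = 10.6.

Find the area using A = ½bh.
A = ½·b·h = ½·38.0·10.6 = ½·402.8 = 201.4

Area = 201.4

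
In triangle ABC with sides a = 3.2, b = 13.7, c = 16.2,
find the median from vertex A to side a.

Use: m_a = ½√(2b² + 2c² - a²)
m_a = ½√(2·13.7² + 2·16.2² − 3.2²) = ½√(2·187.69 + 2·262.44 − 10.24) = ½√(375.38 + 524.88 − 10.24) = ½√890.02
√890.02 ≈ 29.8332, so m_a ≈ 14.9166

m_a = 14.92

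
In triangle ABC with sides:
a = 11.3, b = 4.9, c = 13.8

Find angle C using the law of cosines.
c² = a² + b² − 2ab·cos(C)  ⇒  cos(C) = (a² + b² − c²)/(2ab)
cos(C) = (11.3² + 4.9² − 13.8²)/(2·11.3·4.9) = (127.69 + 24.01 − 190.44)/110.74 = -38.74/110.74 ≈ -0.349828
C = arccos(-0.349828) ≈ 110.477°

C = 110.5°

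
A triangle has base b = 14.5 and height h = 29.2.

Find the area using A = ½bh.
A = ½·b·h = ½·14.5·29.2 = ½·423.4 = 211.7

Area = 211.7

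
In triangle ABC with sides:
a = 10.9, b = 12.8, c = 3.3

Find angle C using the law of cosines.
c² = a² + b² − 2ab·cos(C)  ⇒  cos(C) = (a² + b² − c²)/(2ab)
cos(C) = (10.9² + 12.8² − 3.3²)/(2·10.9·12.8) = (118.81 + 163.84 − 10.89)/279.04 = 271.76/279.04 ≈ 0.973911
C = arccos(0.973911) ≈ 13.1165°

C = 13.12°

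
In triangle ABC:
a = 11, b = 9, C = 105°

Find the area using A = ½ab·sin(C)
A = ½·a·b·sin(C) = ½·11·9·sin(105°)
sin(105°) ≈ 0.965926
A ≈ ½·99·0.965926 = 49.5·0.965926 ≈ 47.8133

Area = 47.81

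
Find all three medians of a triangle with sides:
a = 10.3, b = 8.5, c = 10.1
Median formula: m_a = ½√(2b² + 2c² − a²) (and cyclically). a² = 106.09, b² = 72.25, c² = 102.01.
m_a = ½√(2·72.25 + 2·102.01 − 106.09) = ½√242.43 ≈ ½·15.5702 ≈ 7.78508
m_b = ½√(2·106.09 + 2·102.01 − 72.25) = ½√343.95 ≈ ½·18.5459 ≈ 9.27294
m_c = ½√(2·106.09 + 2·72.25 − 102.01) = ½√254.67 ≈ ½·15.9584 ≈ 7.97919

m_a = 7.785, m_b = 9.273, m_c = 7.979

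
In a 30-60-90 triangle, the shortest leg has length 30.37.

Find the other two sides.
In a 30-60-90 triangle the sides are in ratio 1 : √3 : 2 (short leg : long leg : hypotenuse).
Long leg = 30.37·√3 ≈ 30.37·1.73205 ≈ 52.6024
Hypotenuse = 2·30.37 = 60.74

Long leg = 30.37√3 = 52.6, Hypotenuse = 60.74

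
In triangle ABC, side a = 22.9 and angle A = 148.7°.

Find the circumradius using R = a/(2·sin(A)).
R = a/(2·sin(A)) = 22.9/(2·sin(148.7°))
sin(148.7°) ≈ 0.519519
R ≈ 22.9/(2·0.519519) = 22.9/1.03904 ≈ 22.0396

R = 22.04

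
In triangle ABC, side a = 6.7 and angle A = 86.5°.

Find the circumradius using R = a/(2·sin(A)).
R = a/(2·sin(A)) = 6.7/(2·sin(86.5°))
sin(86.5°) ≈ 0.998135
R ≈ 6.7/(2·0.998135) = 6.7/1.99627 ≈ 3.35626

R = 3.356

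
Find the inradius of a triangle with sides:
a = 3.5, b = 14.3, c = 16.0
r = Area/s where s is the semi-perimeter.
s = (3.5 + 14.3 + 16.0)/2 = 33.8/2 = 16.9
Area = √(s(s−a)(s−b)(s−c)) = √(16.9·13.4·2.6·0.9) ≈ √529.916 ≈ 23.0199
r ≈ 23.0199/16.9 ≈ 1.36213

r = 1.362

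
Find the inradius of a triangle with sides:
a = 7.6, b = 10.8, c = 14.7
r = Area/s where s is the semi-perimeter.
s = (7.6 + 10.8 + 14.7)/2 = 33.1/2 = 16.55
Area = √(s(s−a)(s−b)(s−c)) = √(16.55·8.95·5.75·1.85) ≈ √1575.65 ≈ 39.6945
r ≈ 39.6945/16.55 ≈ 2.39846

r = 2.398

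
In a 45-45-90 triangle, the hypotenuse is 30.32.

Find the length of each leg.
In a 45-45-90 triangle hypotenuse = leg·√2, so leg = hypotenuse/√2.
Leg = 30.32/√2 ≈ 30.32/1.41421 ≈ 21.4395

Each leg = 21.44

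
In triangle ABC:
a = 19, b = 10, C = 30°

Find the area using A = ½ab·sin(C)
A = ½·a·b·sin(C) = ½·19·10·sin(30°)
sin(30°) ≈ 0.5
A ≈ ½·190·0.5 = 95·0.5 ≈ 47.5

Area = 47.5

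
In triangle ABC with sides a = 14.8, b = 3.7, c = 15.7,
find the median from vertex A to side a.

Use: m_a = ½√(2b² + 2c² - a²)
m_a = ½√(2·3.7² + 2·15.7² − 14.8²) = ½√(2·13.69 + 2·246.49 − 219.04) = ½√(27.38 + 492.98 − 219.04) = ½√301.32
√301.32 ≈ 17.3586, so m_a ≈ 8.67929

m_a = 8.679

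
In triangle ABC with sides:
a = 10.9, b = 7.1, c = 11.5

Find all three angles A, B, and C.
Law of cosines for each angle (a² = 118.81, b² = 50.41, c² = 132.25):
cos(A) = (b² + c² − a²)/(2bc) = (50.41 + 132.25 − 118.81)/(2·7.1·11.5) = 63.85/163.3 ≈ 0.390998  ⇒  A ≈ 66.9834°
cos(B) = (a² + c² − b²)/(2ac) = (118.81 + 132.25 − 50.41)/(2·10.9·11.5) = 200.65/250.7 ≈ 0.800359  ⇒  B ≈ 36.8356°
cos(C) = (a² + b² − c²)/(2ab) = (118.81 + 50.41 − 132.25)/(2·10.9·7.1) = 36.97/154.78 ≈ 0.238855  ⇒  C ≈ 76.181°
Check: A + B + C ≈ 180°

A = 66.98°, B = 36.84°, C = 76.18°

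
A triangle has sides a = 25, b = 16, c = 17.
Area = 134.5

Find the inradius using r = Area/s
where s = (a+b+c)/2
s = (25 + 16 + 17)/2 = 58/2 = 29
r = Area/s = 134.5/29 ≈ 4.63793

r = 4.638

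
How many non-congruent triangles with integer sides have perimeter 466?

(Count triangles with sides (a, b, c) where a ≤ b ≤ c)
Let a ≤ b ≤ c with a + b + c = 466. The only binding inequality is a + b > c, i.e. 466 − c > c, so c < 466/2; and c ≥ 466/3 since c is the largest side.
So 156 ≤ c ≤ 232. For each c, b runs from ⌈(466 − c)/2⌉ up to c (then a = 466 − b − c satisfies 1 ≤ a ≤ b automatically), giving c − ⌈(466 − c)/2⌉ + 1 choices.
Summing over c: 2 + 3 + 5 + 6 + … + 114 + 116  (77 terms, c = 156, …, 232) = 4524
Check (closed form: nearest integer to p²/48 for even p, (p+3)²/48 for odd p): 466²/48 = 217156/48 ≈ 4524.08 → 4524

4524 triangles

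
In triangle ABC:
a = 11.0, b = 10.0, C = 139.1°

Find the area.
Two sides and the included angle (SAS): A = ½·a·b·sin(C) = ½·11.0·10.0·sin(139.1°)
sin(139.1°) ≈ 0.654741
A ≈ ½·110·0.654741 = 55·0.654741 ≈ 36.0107

Area = 36.01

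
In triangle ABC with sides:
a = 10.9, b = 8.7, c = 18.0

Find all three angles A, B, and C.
Law of cosines for each angle (a² = 118.81, b² = 75.69, c² = 324):
cos(A) = (b² + c² − a²)/(2bc) = (75.69 + 324 − 118.81)/(2·8.7·18.0) = 280.88/313.2 ≈ 0.896807  ⇒  A ≈ 26.2585°
cos(B) = (a² + c² − b²)/(2ac) = (118.81 + 324 − 75.69)/(2·10.9·18.0) = 367.12/392.4 ≈ 0.935576  ⇒  B ≈ 20.6786°
cos(C) = (a² + b² − c²)/(2ab) = (118.81 + 75.69 − 324)/(2·10.9·8.7) = -129.5/189.66 ≈ -0.682801  ⇒  C ≈ 133.063°
Check: A + B + C ≈ 180°

A = 26.26°, B = 20.68°, C = 133.1°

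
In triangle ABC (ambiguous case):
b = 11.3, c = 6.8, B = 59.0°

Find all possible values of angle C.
b/sin(B) = c/sin(C)  ⇒  sin(C) = c·sin(B)/b = 6.8·sin(59.0°)/11.3
sin(59.0°) ≈ 0.857167
sin(C) ≈ 6.8·0.857167/11.3 ≈ 5.82874/11.3 ≈ 0.515817
Candidate 1: C₁ = arcsin(0.515817) ≈ 31.0521°  →  A = 180° − 59.0° − 31.0521° ≈ 89.9479° > 0, valid
Candidate 2: C₂ = 180° − C₁ ≈ 148.948°  →  A = 180° − 59.0° − 148.948° ≈ -27.9479° ≤ 0, not a valid triangle

C = 31.05° (one solution)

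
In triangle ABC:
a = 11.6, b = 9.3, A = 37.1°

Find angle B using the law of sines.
a/sin(A) = b/sin(B)  ⇒  sin(B) = b·sin(A)/a = 9.3·sin(37.1°)/11.6
sin(37.1°) ≈ 0.603208
sin(B) ≈ 9.3·0.603208/11.6 ≈ 5.60983/11.6 ≈ 0.483606
B = arcsin(0.483606) ≈ 28.9212°
(Since b ≤ a we need B ≤ A, so the obtuse alternative 180° − 28.9212° ≈ 151.079° is rejected.)

B = 28.92°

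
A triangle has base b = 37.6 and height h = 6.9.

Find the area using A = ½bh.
A = ½·b·h = ½·37.6·6.9 = ½·259.44 = 129.72

Area = 129.72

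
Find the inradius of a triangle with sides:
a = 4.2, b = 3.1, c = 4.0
r = Area/s where s is the semi-perimeter.
s = (4.2 + 3.1 + 4.0)/2 = 11.3/2 = 5.65
Area = √(s(s−a)(s−b)(s−c)) = √(5.65·1.45·2.55·1.65) ≈ √34.4699 ≈ 5.87111
r ≈ 5.87111/5.65 ≈ 1.03913

r = 1.039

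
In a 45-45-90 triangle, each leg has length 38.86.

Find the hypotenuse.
In a 45-45-90 triangle the sides are in ratio 1 : 1 : √2, so hypotenuse = leg·√2.
Hypotenuse = 38.86·√2 ≈ 38.86·1.41421 ≈ 54.9563

Hypotenuse = 38.86√2 = 54.96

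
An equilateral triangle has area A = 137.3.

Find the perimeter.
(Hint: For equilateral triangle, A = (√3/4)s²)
A = (√3/4)s²  ⇒  s² = 4A/√3 = 4·137.3/√3 = 549.2/1.73205 ≈ 317.081
s ≈ √317.081 ≈ 17.8068
Perimeter = 3s ≈ 3·17.8068 ≈ 53.4203

Perimeter = 53.42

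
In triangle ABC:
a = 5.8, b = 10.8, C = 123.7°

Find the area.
Two sides and the included angle (SAS): A = ½·a·b·sin(C) = ½·5.8·10.8·sin(123.7°)
sin(123.7°) ≈ 0.831954
A ≈ ½·62.64·0.831954 = 31.32·0.831954 ≈ 26.0568

Area = 26.06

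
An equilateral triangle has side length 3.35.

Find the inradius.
r = Area/s with s the semi-perimeter.
Area = (√3/4)·3.35² = (√3/4)·11.2225 ≈ 0.433013·11.2225 ≈ 4.85949
s = 3·3.35/2 = 5.025
r ≈ 4.85949/5.025 ≈ 0.967062
(Equivalently r = side/(2√3) = 3.35/3.4641 ≈ 0.967062.)

r = 0.9671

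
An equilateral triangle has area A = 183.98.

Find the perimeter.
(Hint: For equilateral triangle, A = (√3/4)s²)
A = (√3/4)s²  ⇒  s² = 4A/√3 = 4·183.98/√3 = 735.92/1.73205 ≈ 424.884
s ≈ √424.884 ≈ 20.6127
Perimeter = 3s ≈ 3·20.6127 ≈ 61.8381

Perimeter = 61.84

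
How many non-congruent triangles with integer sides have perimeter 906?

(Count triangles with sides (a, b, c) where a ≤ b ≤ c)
Let a ≤ b ≤ c with a + b + c = 906. The only binding inequality is a + b > c, i.e. 906 − c > c, so c < 906/2; and c ≥ 906/3 since c is the largest side.
So 302 ≤ c ≤ 452. For each c, b runs from ⌈(906 − c)/2⌉ up to c (then a = 906 − b − c satisfies 1 ≤ a ≤ b automatically), giving c − ⌈(906 − c)/2⌉ + 1 choices.
Summing over c: 1 + 2 + 4 + 5 + … + 224 + 226  (151 terms, c = 302, …, 452) = 17101
Check (closed form: nearest integer to p²/48 for even p, (p+3)²/48 for odd p): 906²/48 = 820836/48 ≈ 17100.75 → 17101

17101 triangles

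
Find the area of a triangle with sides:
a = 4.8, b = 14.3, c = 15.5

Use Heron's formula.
s = (4.8 + 14.3 + 15.5)/2 = 34.6/2 = 17.3
s − a = 12.5, s − b = 3, s − c = 1.8
s(s−a)(s−b)(s−c) = 17.3·12.5·3·1.8 ≈ 1167.75
Area = √1167.75 ≈ 34.1724

Area = 34.17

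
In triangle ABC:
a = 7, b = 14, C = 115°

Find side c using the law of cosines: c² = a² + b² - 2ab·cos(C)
c² = 7² + 14² − 2·7·14·cos(115°)
cos(115°) ≈ -0.422618
c² ≈ 49 + 196 − 196·(-0.422618) ≈ 245 + 82.8332 ≈ 327.833
c ≈ √327.833 ≈ 18.1062

c = 18.11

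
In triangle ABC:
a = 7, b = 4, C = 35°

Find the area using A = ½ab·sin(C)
A = ½·a·b·sin(C) = ½·7·4·sin(35°)
sin(35°) ≈ 0.573576
A ≈ ½·28·0.573576 = 14·0.573576 ≈ 8.03007

Area = 8.03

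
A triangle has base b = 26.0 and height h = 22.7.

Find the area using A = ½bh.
A = ½·b·h = ½·26.0·22.7 = ½·590.2 = 295.1

Area = 295.1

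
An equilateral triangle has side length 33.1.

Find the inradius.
r = Area/s with s the semi-perimeter.
Area = (√3/4)·33.1² = (√3/4)·1095.61 ≈ 0.433013·1095.61 ≈ 474.413
s = 3·33.1/2 = 49.65
r ≈ 474.413/49.65 ≈ 9.55515
(Equivalently r = side/(2√3) = 33.1/3.4641 ≈ 9.55515.)

r = 9.555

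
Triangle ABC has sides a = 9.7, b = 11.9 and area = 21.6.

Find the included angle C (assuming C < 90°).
Area = ½·a·b·sin(C)  ⇒  sin(C) = 2·Area/(a·b) = 2·21.6/(9.7·11.9) = 43.2/115.43 ≈ 0.374253
C = arcsin(0.374253) ≈ 21.9781° (taking the acute solution since C < 90°)

C = 21.98°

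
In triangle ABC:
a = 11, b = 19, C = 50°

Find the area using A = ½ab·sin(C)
A = ½·a·b·sin(C) = ½·11·19·sin(50°)
sin(50°) ≈ 0.766044
A ≈ ½·209·0.766044 = 104.5·0.766044 ≈ 80.0516

Area = 80.05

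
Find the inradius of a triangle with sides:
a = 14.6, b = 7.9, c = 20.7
r = Area/s where s is the semi-perimeter.
s = (14.6 + 7.9 + 20.7)/2 = 43.2/2 = 21.6
Area = √(s(s−a)(s−b)(s−c)) = √(21.6·7·13.7·0.9) ≈ √1864.3 ≈ 43.1775
r ≈ 43.1775/21.6 ≈ 1.99896

r = 1.999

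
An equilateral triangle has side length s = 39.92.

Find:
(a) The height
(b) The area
(a) The height splits the triangle into two 30-60-90 halves: h = s·√3/2 = 39.92·1.73205/2 ≈ 69.1435/2 ≈ 34.5717
(b) Area = (√3/4)·s² = (√3/4)·39.92² = (√3/4)·1593.6064 ≈ 0.433013·1593.6064 ≈ 690.052

Height = 34.57, Area = 690.1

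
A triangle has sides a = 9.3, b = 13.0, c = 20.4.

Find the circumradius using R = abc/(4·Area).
First find the area with Heron's formula.
s = (9.3 + 13.0 + 20.4)/2 = 21.35
Area = √(s(s−a)(s−b)(s−c)) = √(21.35·12.05·8.35·0.95) ≈ √2040.77 ≈ 45.1749
abc = 9.3·13.0·20.4 = 2466.36
R = abc/(4·Area) ≈ 2466.36/(4·45.1749) = 2466.36/180.7 ≈ 13.6489

R = 13.65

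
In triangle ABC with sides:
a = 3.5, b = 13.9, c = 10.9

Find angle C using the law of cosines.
c² = a² + b² − 2ab·cos(C)  ⇒  cos(C) = (a² + b² − c²)/(2ab)
cos(C) = (3.5² + 13.9² − 10.9²)/(2·3.5·13.9) = (12.25 + 193.21 − 118.81)/97.3 = 86.65/97.3 ≈ 0.890545
C = arccos(0.890545) ≈ 27.0582°

C = 27.06°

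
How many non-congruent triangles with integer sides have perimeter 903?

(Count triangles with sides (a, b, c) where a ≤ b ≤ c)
Let a ≤ b ≤ c with a + b + c = 903. The only binding inequality is a + b > c, i.e. 903 − c > c, so c < 903/2; and c ≥ 903/3 since c is the largest side.
So 301 ≤ c ≤ 451. For each c, b runs from ⌈(903 − c)/2⌉ up to c (then a = 903 − b − c satisfies 1 ≤ a ≤ b automatically), giving c − ⌈(903 − c)/2⌉ + 1 choices.
Summing over c: 1 + 2 + 4 + 5 + … + 224 + 226  (151 terms, c = 301, …, 451) = 17101
Check (closed form: nearest integer to p²/48 for even p, (p+3)²/48 for odd p): (903+3)²/48 = 906²/48 = 820836/48 ≈ 17100.75 → 17101

17101 triangles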